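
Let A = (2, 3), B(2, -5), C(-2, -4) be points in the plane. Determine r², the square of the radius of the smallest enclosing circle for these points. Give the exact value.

Side lengths²: AB² = 64, AC² = 65, BC² = 17.
Since AC² = 65 < 64 + 17 = 81, the triangle is acute, so the smallest enclosing circle is the circumcircle.
Circumcentre = (0.875, -1), r² = 17.265625.

17.265625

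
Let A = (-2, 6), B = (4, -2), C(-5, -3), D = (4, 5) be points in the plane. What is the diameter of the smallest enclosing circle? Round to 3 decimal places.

12.042

A smallest enclosing disk is always determined by at most three of the input points on its boundary.
The farthest pair is C–D with squared distance 145. The circle on this segment as diameter has centre (-0.5, 1) and r² = 145/4 = 36.25.
Check A: distance² to centre = 27.25 ≤ 36.25, so it lies inside.
All remaining points lie in this disk, and no smaller disk contains both endpoints, so this is the minimum enclosing circle.
Diameter = 2r = 2√(36.25) ≈ 12.042.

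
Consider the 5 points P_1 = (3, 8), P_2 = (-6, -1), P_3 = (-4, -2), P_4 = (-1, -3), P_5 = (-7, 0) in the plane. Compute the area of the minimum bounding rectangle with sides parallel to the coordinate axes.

x ranges over [-7, 3], width 10.
y ranges over [-3, 8], height 11.
Area = 10 × 11 = 110.

110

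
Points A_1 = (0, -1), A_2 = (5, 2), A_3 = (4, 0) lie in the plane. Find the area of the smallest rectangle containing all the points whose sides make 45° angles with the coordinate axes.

In coordinates u = x + y, v = x − y the rectangle is axis-aligned; the map (x,y)→(u,v) scales areas by 2.
u-values: -1, 7, 4; range = 7 − (-1) = 8.
v-values: 1, 3, 4; range = 4 − 1 = 3.
Area = (8 × 3) / 2 = 12.

12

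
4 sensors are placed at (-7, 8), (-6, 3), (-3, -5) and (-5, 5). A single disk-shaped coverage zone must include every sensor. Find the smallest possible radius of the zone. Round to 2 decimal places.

A smallest enclosing disk is always determined by at most three of the input points on its boundary.
The farthest pair is (-7, 8)–(-3, -5) with squared distance 185. The circle on this segment as diameter has centre (-5, 1.5) and r² = 185/4 = 46.25.
Check (-6, 3): distance² to centre = 3.25 ≤ 46.25, so it lies inside.
All remaining points lie in this disk, and no smaller disk contains both endpoints, so this is the minimum enclosing circle.
r = √(46.25) ≈ 6.80.

6.80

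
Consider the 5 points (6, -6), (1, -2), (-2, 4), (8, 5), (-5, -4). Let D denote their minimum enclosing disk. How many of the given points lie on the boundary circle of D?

3

By Welzl's lemma the MEC is supported by two points (diametrically opposite) or three points (on a circumcircle).
The farthest pair is (8, 5)–(-5, -4) with squared distance 250. The circle on this segment as diameter has centre (1.5, 0.5) and r² = 250/4 = 62.5.
Check (6, -6): distance² to centre = 62.5 ≤ 62.5, so it lies inside.
All remaining points lie in this disk, and no smaller disk contains both endpoints, so this is the minimum enclosing circle.
The points at distance exactly r from the centre are (6, -6), (8, 5), (-5, -4) — 3 points.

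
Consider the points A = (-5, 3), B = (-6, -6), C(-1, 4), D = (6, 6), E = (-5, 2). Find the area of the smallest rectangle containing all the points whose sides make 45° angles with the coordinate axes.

In coordinates u = x + y, v = x − y the rectangle is axis-aligned; the map (x,y)→(u,v) scales areas by 2.
u-values: -2, -12, 3, 12, -3; range = 12 − (-12) = 24.
v-values: -8, 0, -5, 0, -7; range = 0 − (-8) = 8.
Area = (24 × 8) / 2 = 96.

96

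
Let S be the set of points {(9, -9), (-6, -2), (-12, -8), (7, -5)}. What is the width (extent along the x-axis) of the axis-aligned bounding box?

max x = 9, min x = -12, so width = 21.

21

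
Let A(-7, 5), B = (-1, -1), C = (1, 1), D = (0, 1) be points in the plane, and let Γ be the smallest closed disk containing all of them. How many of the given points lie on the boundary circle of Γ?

3

A smallest enclosing disk is always determined by at most three of the input points on its boundary.
The farthest pair is A–C with squared distance 80. The circle on this segment as diameter has centre (-3, 3) and r² = 80/4 = 20.
Check B: distance² to centre = 20 ≤ 20, so it lies inside.
All remaining points lie in this disk, and no smaller disk contains both endpoints, so this is the minimum enclosing circle.
The points at distance exactly r from the centre are A, B, C — 3 points.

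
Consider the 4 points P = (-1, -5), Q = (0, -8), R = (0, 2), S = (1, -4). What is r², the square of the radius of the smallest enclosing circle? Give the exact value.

The minimum enclosing circle of a finite set is fixed by two of the points (as a diameter) or three (as a circumcircle).
The farthest pair is Q–R with squared distance 100. The circle on this segment as diameter has centre (0, -3) and r² = 100/4 = 25.
Check P: distance² to centre = 5 ≤ 25, so it lies inside.
All remaining points lie in this disk, and no smaller disk contains both endpoints, so this is the minimum enclosing circle.

25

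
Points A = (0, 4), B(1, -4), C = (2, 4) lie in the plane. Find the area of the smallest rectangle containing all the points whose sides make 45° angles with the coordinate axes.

In coordinates u = x + y, v = x − y the rectangle is axis-aligned; the map (x,y)→(u,v) scales areas by 2.
u-values: 4, -3, 6; range = 6 − (-3) = 9.
v-values: -4, 5, -2; range = 5 − (-4) = 9.
Area = (9 × 9) / 2 = 40.5.

40.5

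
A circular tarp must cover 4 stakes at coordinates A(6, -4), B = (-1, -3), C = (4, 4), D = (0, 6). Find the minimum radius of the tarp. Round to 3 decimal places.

5.831

By Welzl's lemma the MEC is supported by two points (diametrically opposite) or three points (on a circumcircle).
The farthest pair is A–D with squared distance 136. The circle on this segment as diameter has centre (3, 1) and r² = 136/4 = 34.
Check B: distance² to centre = 32 ≤ 34, so it lies inside.
All remaining points lie in this disk, and no smaller disk contains both endpoints, so this is the minimum enclosing circle.
r = √34 ≈ 5.831.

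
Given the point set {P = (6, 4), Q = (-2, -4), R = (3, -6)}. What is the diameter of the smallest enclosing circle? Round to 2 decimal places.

Side lengths²: PQ² = 128, PR² = 109, QR² = 29.
Since PQ² = 128 < 109 + 29 = 138, the triangle is acute, so the smallest enclosing circle is the circumcircle.
Circumcentre = (33/14, -5/14), r² = 3161/98.
Diameter = 2r = 2√(3161/98) ≈ 11.36.

11.36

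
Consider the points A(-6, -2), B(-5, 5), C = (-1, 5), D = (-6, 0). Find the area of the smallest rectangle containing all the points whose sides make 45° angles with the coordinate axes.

In coordinates u = x + y, v = x − y the rectangle is axis-aligned; the map (x,y)→(u,v) scales areas by 2.
u-values: -8, 0, 4, -6; range = 4 − (-8) = 12.
v-values: -4, -10, -6, -6; range = -4 − (-10) = 6.
Area = (12 × 6) / 2 = 36.

36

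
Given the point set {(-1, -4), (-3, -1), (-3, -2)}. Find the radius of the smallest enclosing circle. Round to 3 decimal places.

1.803

Call the three points A, B, C in the order given.
Side lengths²: AB² = 13, AC² = 8, BC² = 1.
Since AB² = 13 ≥ 8 + 1 = 9, the angle opposite AB is not acute, so the smallest enclosing circle has AB as diameter.
Centre = midpoint of AB = (-2, -2.5), r² = 13/4 = 3.25.
r = √(3.25) ≈ 1.803.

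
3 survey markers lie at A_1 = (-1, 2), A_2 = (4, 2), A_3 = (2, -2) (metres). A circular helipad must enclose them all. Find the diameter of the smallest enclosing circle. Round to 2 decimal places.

5.59

Side lengths²: A_1A_2² = 25, A_1A_3² = 25, A_2A_3² = 20.
Since A_1A_3² = 25 < 25 + 20 = 45, the triangle is acute, so the smallest enclosing circle is the circumcircle.
Circumcentre = (1.5, 0.75), r² = 7.8125.
Diameter = 2r = 2√(7.8125) ≈ 5.59.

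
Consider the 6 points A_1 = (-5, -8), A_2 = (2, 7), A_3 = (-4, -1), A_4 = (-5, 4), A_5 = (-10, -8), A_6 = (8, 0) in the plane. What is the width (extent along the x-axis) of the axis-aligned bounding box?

max x = 8, min x = -10, so width = 18.

18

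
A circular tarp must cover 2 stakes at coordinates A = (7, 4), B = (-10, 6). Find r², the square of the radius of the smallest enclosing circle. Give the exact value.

73.25

The smallest circle enclosing two points has them as diameter endpoints.
Centre = midpoint = (-1.5, 5); r² = |AB|²/4 = 293/4 = 73.25.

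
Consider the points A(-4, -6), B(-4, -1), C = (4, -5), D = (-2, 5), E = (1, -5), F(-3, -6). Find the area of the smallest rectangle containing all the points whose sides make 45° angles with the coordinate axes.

104

In coordinates u = x + y, v = x − y the rectangle is axis-aligned; the map (x,y)→(u,v) scales areas by 2.
u-values: -10, -5, -1, 3, -4, -9; range = 3 − (-10) = 13.
v-values: 2, -3, 9, -7, 6, 3; range = 9 − (-7) = 16.
Area = (13 × 16) / 2 = 104.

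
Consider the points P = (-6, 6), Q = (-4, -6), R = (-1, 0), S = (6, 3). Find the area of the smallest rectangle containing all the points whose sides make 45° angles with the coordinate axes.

In coordinates u = x + y, v = x − y the rectangle is axis-aligned; the map (x,y)→(u,v) scales areas by 2.
u-values: 0, -10, -1, 9; range = 9 − (-10) = 19.
v-values: -12, 2, -1, 3; range = 3 − (-12) = 15.
Area = (19 × 15) / 2 = 142.5.

142.5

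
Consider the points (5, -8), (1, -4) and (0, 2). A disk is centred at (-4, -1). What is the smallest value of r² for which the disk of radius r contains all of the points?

130

The required radius is the distance from (-4, -1) to the farthest point.
Squared distances: 130, 34, 25.
Maximum is 130, attained at (5, -8).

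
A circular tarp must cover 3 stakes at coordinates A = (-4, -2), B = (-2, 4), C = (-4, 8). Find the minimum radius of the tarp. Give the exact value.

Side lengths²: AB² = 40, AC² = 100, BC² = 20.
Since AC² = 100 ≥ 40 + 20 = 60, the angle opposite AC is not acute, so the smallest enclosing circle has AC as diameter.
Centre = midpoint of AC = (-4, 3), r² = 100/4 = 25.
r = √25 = 5.

5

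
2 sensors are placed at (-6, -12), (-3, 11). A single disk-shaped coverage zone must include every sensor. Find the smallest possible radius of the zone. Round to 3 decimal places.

The smallest circle enclosing two points has them as diameter endpoints.
Centre = midpoint = (-4.5, -0.5); r² = |(-6, -12)−(-3, 11)|²/4 = 538/4 = 134.5.
r = √(134.5) ≈ 11.597.

11.597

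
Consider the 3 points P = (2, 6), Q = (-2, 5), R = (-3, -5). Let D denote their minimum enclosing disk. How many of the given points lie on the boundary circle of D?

Side lengths²: PQ² = 17, PR² = 146, QR² = 101.
Since PR² = 146 ≥ 101 + 17 = 118, the angle opposite PR is not acute, so the smallest enclosing circle has PR as diameter.
Centre = midpoint of PR = (-0.5, 0.5), r² = 146/4 = 36.5.
The points at distance exactly r from the centre are P, R — 2 points.

2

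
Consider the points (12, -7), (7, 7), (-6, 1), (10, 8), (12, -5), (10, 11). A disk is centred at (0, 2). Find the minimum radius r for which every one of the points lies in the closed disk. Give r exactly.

The required radius is the distance from (0, 2) to the farthest point.
Squared distances: 225, 74, 37, 136, 193, 181.
Maximum is 225, attained at (12, -7).
r = √225 = 15.

15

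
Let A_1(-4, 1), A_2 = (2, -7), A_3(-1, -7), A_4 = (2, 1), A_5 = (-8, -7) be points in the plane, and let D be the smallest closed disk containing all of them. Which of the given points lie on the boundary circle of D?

A_2, A_4, A_5

A smallest enclosing disk is always determined by at most three of the input points on its boundary.
The farthest pair is A_4–A_5 with squared distance 164. The circle on this segment as diameter has centre (-3, -3) and r² = 164/4 = 41.
Check A_1: distance² to centre = 17 ≤ 41, so it lies inside.
All remaining points lie in this disk, and no smaller disk contains both endpoints, so this is the minimum enclosing circle.
The points at distance exactly r from the centre are A_2, A_4, A_5 — 3 points.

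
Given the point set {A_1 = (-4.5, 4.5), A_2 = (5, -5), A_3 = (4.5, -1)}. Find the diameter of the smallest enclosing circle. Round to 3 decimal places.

Side lengths²: A_1A_2² = 180.5, A_1A_3² = 111.25, A_2A_3² = 16.25.
Since A_1A_2² = 180.5 ≥ 111.25 + 16.25 = 127.5, the angle opposite A_1A_2 is not acute, so the smallest enclosing circle has A_1A_2 as diameter.
Centre = midpoint of A_1A_2 = (0.25, -0.25), r² = 180.5/4 = 45.125.
Diameter = 2r = 2√(45.125) ≈ 13.435.

13.435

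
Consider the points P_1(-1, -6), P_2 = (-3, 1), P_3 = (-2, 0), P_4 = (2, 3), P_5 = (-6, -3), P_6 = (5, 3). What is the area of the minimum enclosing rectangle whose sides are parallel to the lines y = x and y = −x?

76.5

In coordinates u = x + y, v = x − y the rectangle is axis-aligned; the map (x,y)→(u,v) scales areas by 2.
u-values: -7, -2, -2, 5, -9, 8; range = 8 − (-9) = 17.
v-values: 5, -4, -2, -1, -3, 2; range = 5 − (-4) = 9.
Area = (17 × 9) / 2 = 76.5.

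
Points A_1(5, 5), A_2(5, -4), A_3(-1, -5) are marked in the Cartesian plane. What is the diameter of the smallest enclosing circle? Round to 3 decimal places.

11.662

Side lengths²: A_1A_2² = 81, A_1A_3² = 136, A_2A_3² = 37.
Since A_1A_3² = 136 ≥ 81 + 37 = 118, the angle opposite A_1A_3 is not acute, so the smallest enclosing circle has A_1A_3 as diameter.
Centre = midpoint of A_1A_3 = (2, 0), r² = 136/4 = 34.
Diameter = 2r = 2√34 ≈ 11.662.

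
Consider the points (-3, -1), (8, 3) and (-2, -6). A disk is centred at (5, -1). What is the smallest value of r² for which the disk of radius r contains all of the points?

74

The required radius is the distance from (5, -1) to the farthest point.
Squared distances: 64, 25, 74.
Maximum is 74, attained at (-2, -6).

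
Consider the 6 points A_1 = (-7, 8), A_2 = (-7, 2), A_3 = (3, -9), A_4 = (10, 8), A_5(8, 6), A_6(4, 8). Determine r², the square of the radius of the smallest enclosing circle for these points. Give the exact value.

The minimum enclosing circle is determined by three boundary points: A_1, A_3, A_4.
Their circumcentre is (1.5, 53/34) with r² = 65741/578.
The farthest remaining point A_2 is at distance² 41873/578 ≤ 65741/578.

65741/578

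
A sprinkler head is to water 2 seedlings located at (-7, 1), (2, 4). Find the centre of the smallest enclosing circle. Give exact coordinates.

The smallest circle enclosing two points has them as diameter endpoints.
Centre = midpoint = (-2.5, 2.5); r² = |(-7, 1)−(2, 4)|²/4 = 90/4 = 22.5.
Centre = (-2.5, 2.5).

(-2.5, 2.5)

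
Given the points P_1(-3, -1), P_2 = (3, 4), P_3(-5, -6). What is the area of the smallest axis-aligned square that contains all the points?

100

The bounding box has width 8 and height 10.
An axis-aligned square enclosing the set must have side ≥ max(width, height).
So the minimum side is max(8, 10) = 10.
Area = 10² = 100.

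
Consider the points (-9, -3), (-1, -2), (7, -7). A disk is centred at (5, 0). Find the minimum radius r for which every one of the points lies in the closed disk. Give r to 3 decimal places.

14.318

The required radius is the distance from (5, 0) to the farthest point.
Squared distances: 205, 40, 53.
Maximum is 205, attained at (-9, -3).
r = √205 ≈ 14.318.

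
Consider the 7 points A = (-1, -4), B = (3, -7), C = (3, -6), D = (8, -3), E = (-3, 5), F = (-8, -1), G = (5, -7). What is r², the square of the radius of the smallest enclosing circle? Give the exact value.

A smallest enclosing disk is always determined by at most three of the input points on its boundary.
The farthest pair is D–F with squared distance 260. The circle on this segment as diameter has centre (0, -2) and r² = 260/4 = 65.
Check A: distance² to centre = 5 ≤ 65, so it lies inside.
All remaining points lie in this disk, and no smaller disk contains both endpoints, so this is the minimum enclosing circle.

65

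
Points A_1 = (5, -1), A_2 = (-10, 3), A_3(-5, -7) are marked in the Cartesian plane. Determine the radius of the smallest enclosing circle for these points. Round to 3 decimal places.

Side lengths²: A_1A_2² = 241, A_1A_3² = 136, A_2A_3² = 125.
Since A_1A_2² = 241 < 136 + 125 = 261, the triangle is acute, so the smallest enclosing circle is the circumcircle.
Circumcentre = (-69/26, 11/26), r² = 20485/338.
r = √(20485/338) ≈ 7.785.

7.785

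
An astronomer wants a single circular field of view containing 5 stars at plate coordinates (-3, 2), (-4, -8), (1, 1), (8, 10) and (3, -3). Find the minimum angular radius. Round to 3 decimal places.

The minimum enclosing circle of a finite set is fixed by two of the points (as a diameter) or three (as a circumcircle).
The farthest pair is (-4, -8)–(8, 10) with squared distance 468. The circle on this segment as diameter has centre (2, 1) and r² = 468/4 = 117.
Check (-3, 2): distance² to centre = 26 ≤ 117, so it lies inside.
All remaining points lie in this disk, and no smaller disk contains both endpoints, so this is the minimum enclosing circle.
r = √117 ≈ 10.817.

10.817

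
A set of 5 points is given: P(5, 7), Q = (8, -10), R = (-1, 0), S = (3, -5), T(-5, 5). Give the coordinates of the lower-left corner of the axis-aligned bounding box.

(-5, -10)

x-range [-5, 8], y-range [-10, 7].
The lower-left corner is (-5, -10).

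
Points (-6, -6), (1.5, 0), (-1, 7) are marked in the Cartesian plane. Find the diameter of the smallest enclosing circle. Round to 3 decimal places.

Call the three points A, B, C in the order given.
Side lengths²: AB² = 92.25, AC² = 194, BC² = 55.25.
Since AC² = 194 ≥ 92.25 + 55.25 = 147.5, the angle opposite AC is not acute, so the smallest enclosing circle has AC as diameter.
Centre = midpoint of AC = (-3.5, 0.5), r² = 194/4 = 48.5.
Diameter = 2r = 2√(48.5) ≈ 13.928.

13.928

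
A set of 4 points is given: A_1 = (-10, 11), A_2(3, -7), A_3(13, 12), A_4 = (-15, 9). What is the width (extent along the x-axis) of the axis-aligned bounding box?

max x = 13, min x = -15, so width = 28.

28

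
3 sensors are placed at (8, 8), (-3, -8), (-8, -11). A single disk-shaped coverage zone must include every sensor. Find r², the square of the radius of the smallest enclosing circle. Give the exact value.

Call the three points A, B, C in the order given.
Side lengths²: AB² = 377, AC² = 617, BC² = 34.
Since AC² = 617 ≥ 377 + 34 = 411, the angle opposite AC is not acute, so the smallest enclosing circle has AC as diameter.
Centre = midpoint of AC = (0, -1.5), r² = 617/4 = 154.25.

154.25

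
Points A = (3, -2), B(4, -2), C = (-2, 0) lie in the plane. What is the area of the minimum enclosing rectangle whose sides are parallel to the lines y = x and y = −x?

16

In coordinates u = x + y, v = x − y the rectangle is axis-aligned; the map (x,y)→(u,v) scales areas by 2.
u-values: 1, 2, -2; range = 2 − (-2) = 4.
v-values: 5, 6, -2; range = 6 − (-2) = 8.
Area = (4 × 8) / 2 = 16.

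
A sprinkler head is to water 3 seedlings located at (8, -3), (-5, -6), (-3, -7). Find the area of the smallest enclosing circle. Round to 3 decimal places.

Call the three points A, B, C in the order given.
Side lengths²: AB² = 178, AC² = 137, BC² = 5.
Since AB² = 178 ≥ 137 + 5 = 142, the angle opposite AB is not acute, so the smallest enclosing circle has AB as diameter.
Centre = midpoint of AB = (1.5, -4.5), r² = 178/4 = 44.5.
Area = π·r² = π·44.5 ≈ 139.801.

139.801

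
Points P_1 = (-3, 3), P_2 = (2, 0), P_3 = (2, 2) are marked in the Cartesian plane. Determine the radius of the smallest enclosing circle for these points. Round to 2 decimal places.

Side lengths²: P_1P_2² = 34, P_1P_3² = 26, P_2P_3² = 4.
Since P_1P_2² = 34 ≥ 26 + 4 = 30, the angle opposite P_1P_2 is not acute, so the smallest enclosing circle has P_1P_2 as diameter.
Centre = midpoint of P_1P_2 = (-0.5, 1.5), r² = 34/4 = 8.5.
r = √(8.5) ≈ 2.92.

2.92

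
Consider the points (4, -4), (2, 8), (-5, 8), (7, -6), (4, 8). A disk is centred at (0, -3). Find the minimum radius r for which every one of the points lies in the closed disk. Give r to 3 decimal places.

12.083

The required radius is the distance from (0, -3) to the farthest point.
Squared distances: 17, 125, 146, 58, 137.
Maximum is 146, attained at (-5, 8).
r = √146 ≈ 12.083.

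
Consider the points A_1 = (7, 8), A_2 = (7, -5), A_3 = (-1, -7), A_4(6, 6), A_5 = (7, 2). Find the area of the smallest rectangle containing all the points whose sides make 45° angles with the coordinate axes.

In coordinates u = x + y, v = x − y the rectangle is axis-aligned; the map (x,y)→(u,v) scales areas by 2.
u-values: 15, 2, -8, 12, 9; range = 15 − (-8) = 23.
v-values: -1, 12, 6, 0, 5; range = 12 − (-1) = 13.
Area = (23 × 13) / 2 = 149.5.

149.5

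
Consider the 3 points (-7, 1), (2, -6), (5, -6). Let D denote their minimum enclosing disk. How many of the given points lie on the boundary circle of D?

Call the three points A, B, C in the order given.
Side lengths²: AB² = 130, AC² = 193, BC² = 9.
Since AC² = 193 ≥ 130 + 9 = 139, the angle opposite AC is not acute, so the smallest enclosing circle has AC as diameter.
Centre = midpoint of AC = (-1, -2.5), r² = 193/4 = 48.25.
The points at distance exactly r from the centre are (-7, 1), (5, -6) — 2 points.

2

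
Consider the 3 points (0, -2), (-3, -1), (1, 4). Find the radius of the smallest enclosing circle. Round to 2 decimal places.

Call the three points A, B, C in the order given.
Side lengths²: AB² = 10, AC² = 37, BC² = 41.
Since BC² = 41 < 37 + 10 = 47, the triangle is acute, so the smallest enclosing circle is the circumcircle.
Circumcentre = (-23/38, 45/38), r² = 7585/722.
r = √(7585/722) ≈ 3.24.

3.24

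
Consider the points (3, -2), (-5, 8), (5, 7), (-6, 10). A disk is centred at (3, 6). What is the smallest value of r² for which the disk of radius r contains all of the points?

97

The required radius is the distance from (3, 6) to the farthest point.
Squared distances: 64, 68, 5, 97.
Maximum is 97, attained at (-6, 10).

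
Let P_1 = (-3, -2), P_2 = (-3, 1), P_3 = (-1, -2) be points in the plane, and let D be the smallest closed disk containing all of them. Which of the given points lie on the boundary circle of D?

P_1, P_2, P_3

Side lengths²: P_1P_2² = 9, P_1P_3² = 4, P_2P_3² = 13.
Since P_2P_3² = 13 ≥ 9 + 4 = 13, the angle opposite P_2P_3 is not acute, so the smallest enclosing circle has P_2P_3 as diameter.
Centre = midpoint of P_2P_3 = (-2, -0.5), r² = 13/4 = 3.25.
The points at distance exactly r from the centre are P_1, P_2, P_3 — 3 points.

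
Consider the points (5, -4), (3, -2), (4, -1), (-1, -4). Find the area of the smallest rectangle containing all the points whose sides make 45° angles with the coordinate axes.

24

In coordinates u = x + y, v = x − y the rectangle is axis-aligned; the map (x,y)→(u,v) scales areas by 2.
u-values: 1, 1, 3, -5; range = 3 − (-5) = 8.
v-values: 9, 5, 5, 3; range = 9 − 3 = 6.
Area = (8 × 6) / 2 = 24.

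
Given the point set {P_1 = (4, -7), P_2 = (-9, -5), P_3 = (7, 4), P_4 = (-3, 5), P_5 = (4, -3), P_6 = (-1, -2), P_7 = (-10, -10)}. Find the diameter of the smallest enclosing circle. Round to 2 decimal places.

By Welzl's lemma the MEC is supported by two points (diametrically opposite) or three points (on a circumcircle).
The farthest pair is P_3–P_7 with squared distance 485. The circle on this segment as diameter has centre (-1.5, -3) and r² = 485/4 = 121.25.
Check P_1: distance² to centre = 46.25 ≤ 121.25, so it lies inside.
All remaining points lie in this disk, and no smaller disk contains both endpoints, so this is the minimum enclosing circle.
Diameter = 2r = 2√(121.25) ≈ 22.02.

22.02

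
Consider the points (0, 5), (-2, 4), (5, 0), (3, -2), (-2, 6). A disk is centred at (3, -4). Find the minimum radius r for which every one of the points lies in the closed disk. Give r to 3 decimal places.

11.180

The required radius is the distance from (3, -4) to the farthest point.
Squared distances: 90, 89, 20, 4, 125.
Maximum is 125, attained at (-2, 6).
r = √125 ≈ 11.180.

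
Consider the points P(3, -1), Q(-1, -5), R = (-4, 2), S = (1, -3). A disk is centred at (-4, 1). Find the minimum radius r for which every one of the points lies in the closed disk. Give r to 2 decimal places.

7.28

The required radius is the distance from (-4, 1) to the farthest point.
Squared distances: 53, 45, 1, 41.
Maximum is 53, attained at P.
r = √53 ≈ 7.28.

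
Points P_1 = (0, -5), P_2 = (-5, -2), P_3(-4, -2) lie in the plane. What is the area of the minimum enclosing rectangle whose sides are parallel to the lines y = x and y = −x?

In coordinates u = x + y, v = x − y the rectangle is axis-aligned; the map (x,y)→(u,v) scales areas by 2.
u-values: -5, -7, -6; range = -5 − (-7) = 2.
v-values: 5, -3, -2; range = 5 − (-3) = 8.
Area = (2 × 8) / 2 = 8.

8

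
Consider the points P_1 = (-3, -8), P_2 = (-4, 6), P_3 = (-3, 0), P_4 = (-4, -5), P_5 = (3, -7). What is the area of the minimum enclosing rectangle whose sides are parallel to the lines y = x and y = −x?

In coordinates u = x + y, v = x − y the rectangle is axis-aligned; the map (x,y)→(u,v) scales areas by 2.
u-values: -11, 2, -3, -9, -4; range = 2 − (-11) = 13.
v-values: 5, -10, -3, 1, 10; range = 10 − (-10) = 20.
Area = (13 × 20) / 2 = 130.

130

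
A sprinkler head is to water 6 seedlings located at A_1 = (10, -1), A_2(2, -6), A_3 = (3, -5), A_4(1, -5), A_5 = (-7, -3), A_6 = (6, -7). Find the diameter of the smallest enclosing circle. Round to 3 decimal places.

A smallest enclosing disk is always determined by at most three of the input points on its boundary.
The farthest pair is A_1–A_5 with squared distance 293. The circle on this segment as diameter has centre (1.5, -2) and r² = 293/4 = 73.25.
Check A_2: distance² to centre = 16.25 ≤ 73.25, so it lies inside.
All remaining points lie in this disk, and no smaller disk contains both endpoints, so this is the minimum enclosing circle.
Diameter = 2r = 2√(73.25) ≈ 17.117.

17.117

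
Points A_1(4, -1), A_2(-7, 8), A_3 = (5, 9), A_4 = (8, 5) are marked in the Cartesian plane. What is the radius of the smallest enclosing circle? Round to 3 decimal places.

The minimum enclosing circle of a finite set is fixed by two of the points (as a diameter) or three (as a circumcircle).
The minimum enclosing circle is determined by three boundary points: A_1, A_2, A_4.
Their circumcentre is (6/17, 98/17) with r² = 17069/289.
The farthest remaining point A_3 is at distance² 9266/289 ≤ 17069/289.
r = √(17069/289) ≈ 7.685.

7.685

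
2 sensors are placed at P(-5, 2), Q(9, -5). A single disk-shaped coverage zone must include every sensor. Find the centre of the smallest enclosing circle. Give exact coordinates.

The smallest circle enclosing two points has them as diameter endpoints.
Centre = midpoint = (2, -1.5); r² = |PQ|²/4 = 245/4 = 61.25.
Centre = (2, -1.5).

(2, -1.5)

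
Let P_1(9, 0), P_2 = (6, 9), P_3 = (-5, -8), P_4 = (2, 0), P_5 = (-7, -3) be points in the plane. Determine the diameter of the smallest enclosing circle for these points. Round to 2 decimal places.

The minimum enclosing circle of a finite set is fixed by two of the points (as a diameter) or three (as a circumcircle).
The farthest pair is P_2–P_3 with squared distance 410. The circle on this segment as diameter has centre (0.5, 0.5) and r² = 410/4 = 102.5.
Check P_1: distance² to centre = 72.5 ≤ 102.5, so it lies inside.
All remaining points lie in this disk, and no smaller disk contains both endpoints, so this is the minimum enclosing circle.
Diameter = 2r = 2√(102.5) ≈ 20.25.

20.25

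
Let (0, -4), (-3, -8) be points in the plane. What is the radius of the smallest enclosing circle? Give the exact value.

2.5

The smallest circle enclosing two points has them as diameter endpoints.
Centre = midpoint = (-1.5, -6); r² = |(0, -4)−(-3, -8)|²/4 = 25/4 = 6.25.
r = √(6.25) = 2.5.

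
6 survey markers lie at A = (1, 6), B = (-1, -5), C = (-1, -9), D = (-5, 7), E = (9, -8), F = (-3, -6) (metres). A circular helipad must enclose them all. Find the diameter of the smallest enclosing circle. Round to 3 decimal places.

20.518

By Welzl's lemma the MEC is supported by two points (diametrically opposite) or three points (on a circumcircle).
The farthest pair is D–E with squared distance 421. The circle on this segment as diameter has centre (2, -0.5) and r² = 421/4 = 105.25.
Check A: distance² to centre = 43.25 ≤ 105.25, so it lies inside.
All remaining points lie in this disk, and no smaller disk contains both endpoints, so this is the minimum enclosing circle.
Diameter = 2r = 2√(105.25) ≈ 20.518.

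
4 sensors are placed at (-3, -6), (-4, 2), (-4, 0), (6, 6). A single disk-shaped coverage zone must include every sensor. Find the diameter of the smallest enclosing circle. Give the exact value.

The farthest pair is (-3, -6)–(6, 6) with squared distance 225. The circle on this segment as diameter has centre (1.5, 0) and r² = 225/4 = 56.25.
Check (-4, 2): distance² to centre = 34.25 ≤ 56.25, so it lies inside.
All remaining points lie in this disk, and no smaller disk contains both endpoints, so this is the minimum enclosing circle.
Diameter = 2r = 2√(56.25) = 15.

15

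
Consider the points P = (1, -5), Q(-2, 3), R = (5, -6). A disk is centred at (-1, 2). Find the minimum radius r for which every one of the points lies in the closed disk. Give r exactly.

10

The required radius is the distance from (-1, 2) to the farthest point.
Squared distances: 53, 2, 100.
Maximum is 100, attained at R.
r = √100 = 10.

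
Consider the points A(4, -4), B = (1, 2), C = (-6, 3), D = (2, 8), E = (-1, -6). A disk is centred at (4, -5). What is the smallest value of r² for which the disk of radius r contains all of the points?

173

The required radius is the distance from (4, -5) to the farthest point.
Squared distances: 1, 58, 164, 173, 26.
Maximum is 173, attained at D.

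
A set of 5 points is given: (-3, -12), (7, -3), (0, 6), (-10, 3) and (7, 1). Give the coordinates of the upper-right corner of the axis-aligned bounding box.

(7, 6)

x-range [-10, 7], y-range [-12, 6].
The upper-right corner is (7, 6).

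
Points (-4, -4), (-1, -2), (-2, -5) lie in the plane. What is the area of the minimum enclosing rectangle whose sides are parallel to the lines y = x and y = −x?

7.5

In coordinates u = x + y, v = x − y the rectangle is axis-aligned; the map (x,y)→(u,v) scales areas by 2.
u-values: -8, -3, -7; range = -3 − (-8) = 5.
v-values: 0, 1, 3; range = 3 − 0 = 3.
Area = (5 × 3) / 2 = 7.5.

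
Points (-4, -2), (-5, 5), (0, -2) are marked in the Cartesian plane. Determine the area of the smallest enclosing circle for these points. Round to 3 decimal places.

58.119

Call the three points A, B, C in the order given.
Side lengths²: AB² = 50, AC² = 16, BC² = 74.
Since BC² = 74 ≥ 50 + 16 = 66, the angle opposite BC is not acute, so the smallest enclosing circle has BC as diameter.
Centre = midpoint of BC = (-2.5, 1.5), r² = 74/4 = 18.5.
Area = π·r² = π·18.5 ≈ 58.119.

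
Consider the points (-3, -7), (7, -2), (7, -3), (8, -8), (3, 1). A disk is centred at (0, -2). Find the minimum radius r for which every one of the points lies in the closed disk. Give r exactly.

The required radius is the distance from (0, -2) to the farthest point.
Squared distances: 34, 49, 50, 100, 18.
Maximum is 100, attained at (8, -8).
r = √100 = 10.

10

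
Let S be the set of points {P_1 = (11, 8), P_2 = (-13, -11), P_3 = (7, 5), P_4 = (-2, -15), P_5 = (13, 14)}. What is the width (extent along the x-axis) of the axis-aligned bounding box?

26

max x = 13, min x = -13, so width = 26.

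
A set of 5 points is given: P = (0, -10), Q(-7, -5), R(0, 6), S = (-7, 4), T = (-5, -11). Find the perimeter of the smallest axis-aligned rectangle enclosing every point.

Width = max x − min x = 0 − (-7) = 7.
Height = max y − min y = 6 − (-11) = 17.
Perimeter = 2(7 + 17) = 48.

48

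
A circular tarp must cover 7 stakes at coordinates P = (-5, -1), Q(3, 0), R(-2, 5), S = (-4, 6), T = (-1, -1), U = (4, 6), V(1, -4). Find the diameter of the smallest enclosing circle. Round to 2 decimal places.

The minimum enclosing circle of a finite set is fixed by two of the points (as a diameter) or three (as a circumcircle).
The minimum enclosing circle is determined by three boundary points: S, U, V.
Their circumcentre is (0, 1.75) with r² = 34.0625.
The farthest remaining point P is at distance² 32.5625 ≤ 34.0625.
Diameter = 2r = 2√(34.0625) ≈ 11.67.

11.67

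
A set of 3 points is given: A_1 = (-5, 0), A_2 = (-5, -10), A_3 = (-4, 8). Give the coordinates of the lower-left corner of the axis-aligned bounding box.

x-range [-5, -4], y-range [-10, 8].
The lower-left corner is (-5, -10).

(-5, -10)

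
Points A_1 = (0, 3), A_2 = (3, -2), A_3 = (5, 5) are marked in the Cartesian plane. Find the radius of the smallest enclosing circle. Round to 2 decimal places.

Side lengths²: A_1A_2² = 34, A_1A_3² = 29, A_2A_3² = 53.
Since A_2A_3² = 53 < 34 + 29 = 63, the triangle is acute, so the smallest enclosing circle is the circumcircle.
Circumcentre = (213/62, 103/62), r² = 26129/1922.
r = √(26129/1922) ≈ 3.69.

3.69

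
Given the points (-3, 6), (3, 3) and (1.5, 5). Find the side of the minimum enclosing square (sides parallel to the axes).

The bounding box has width 6 and height 3.
An axis-aligned square enclosing the set must have side ≥ max(width, height).
So the minimum side is max(6, 3) = 6.

6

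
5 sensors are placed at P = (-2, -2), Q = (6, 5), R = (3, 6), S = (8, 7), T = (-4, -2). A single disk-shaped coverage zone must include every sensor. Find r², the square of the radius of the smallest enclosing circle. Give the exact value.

56.25

The minimum enclosing circle of a finite set is fixed by two of the points (as a diameter) or three (as a circumcircle).
The farthest pair is S–T with squared distance 225. The circle on this segment as diameter has centre (2, 2.5) and r² = 225/4 = 56.25.
Check P: distance² to centre = 36.25 ≤ 56.25, so it lies inside.
All remaining points lie in this disk, and no smaller disk contains both endpoints, so this is the minimum enclosing circle.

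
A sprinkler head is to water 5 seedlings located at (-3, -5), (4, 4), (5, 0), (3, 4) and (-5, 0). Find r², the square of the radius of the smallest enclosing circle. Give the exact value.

32.5

The minimum enclosing circle of a finite set is fixed by two of the points (as a diameter) or three (as a circumcircle).
The farthest pair is (-3, -5)–(4, 4) with squared distance 130. The circle on this segment as diameter has centre (0.5, -0.5) and r² = 130/4 = 32.5.
Check (5, 0): distance² to centre = 20.5 ≤ 32.5, so it lies inside.
All remaining points lie in this disk, and no smaller disk contains both endpoints, so this is the minimum enclosing circle.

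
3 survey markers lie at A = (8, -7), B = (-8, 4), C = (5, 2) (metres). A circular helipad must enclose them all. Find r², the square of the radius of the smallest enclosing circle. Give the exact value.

94.25

Side lengths²: AB² = 377, AC² = 90, BC² = 173.
Since AB² = 377 ≥ 173 + 90 = 263, the angle opposite AB is not acute, so the smallest enclosing circle has AB as diameter.
Centre = midpoint of AB = (0, -1.5), r² = 377/4 = 94.25.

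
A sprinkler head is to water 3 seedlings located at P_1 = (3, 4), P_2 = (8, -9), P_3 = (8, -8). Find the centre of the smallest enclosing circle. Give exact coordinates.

Side lengths²: P_1P_2² = 194, P_1P_3² = 169, P_2P_3² = 1.
Since P_1P_2² = 194 ≥ 169 + 1 = 170, the angle opposite P_1P_2 is not acute, so the smallest enclosing circle has P_1P_2 as diameter.
Centre = midpoint of P_1P_2 = (5.5, -2.5), r² = 194/4 = 48.5.
Centre = (5.5, -2.5).

(5.5, -2.5)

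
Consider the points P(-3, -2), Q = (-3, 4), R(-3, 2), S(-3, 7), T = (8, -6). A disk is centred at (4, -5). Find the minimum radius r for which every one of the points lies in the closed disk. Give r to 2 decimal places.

13.89

The required radius is the distance from (4, -5) to the farthest point.
Squared distances: 58, 130, 98, 193, 17.
Maximum is 193, attained at S.
r = √193 ≈ 13.89.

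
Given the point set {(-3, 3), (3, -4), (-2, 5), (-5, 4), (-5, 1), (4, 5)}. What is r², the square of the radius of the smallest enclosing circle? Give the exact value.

33.62

By Welzl's lemma the MEC is supported by two points (diametrically opposite) or three points (on a circumcircle).
The minimum enclosing circle is determined by three boundary points: (3, -4), (-5, 4), (4, 5).
Their circumcentre is (-0.1, 0.9) with r² = 33.62.
The farthest remaining point (-5, 1) is at distance² 24.02 ≤ 33.62.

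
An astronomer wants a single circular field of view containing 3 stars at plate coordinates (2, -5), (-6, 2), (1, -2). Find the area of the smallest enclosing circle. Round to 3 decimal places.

Call the three points A, B, C in the order given.
Side lengths²: AB² = 113, AC² = 10, BC² = 65.
Since AB² = 113 ≥ 65 + 10 = 75, the angle opposite AB is not acute, so the smallest enclosing circle has AB as diameter.
Centre = midpoint of AB = (-2, -1.5), r² = 113/4 = 28.25.
Area = π·r² = π·28.25 ≈ 88.750.

88.750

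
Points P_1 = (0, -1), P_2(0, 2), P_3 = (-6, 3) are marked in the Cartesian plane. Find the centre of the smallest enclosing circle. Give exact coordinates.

(-3, 1)

Side lengths²: P_1P_2² = 9, P_1P_3² = 52, P_2P_3² = 37.
Since P_1P_3² = 52 ≥ 37 + 9 = 46, the angle opposite P_1P_3 is not acute, so the smallest enclosing circle has P_1P_3 as diameter.
Centre = midpoint of P_1P_3 = (-3, 1), r² = 52/4 = 13.
Centre = (-3, 1).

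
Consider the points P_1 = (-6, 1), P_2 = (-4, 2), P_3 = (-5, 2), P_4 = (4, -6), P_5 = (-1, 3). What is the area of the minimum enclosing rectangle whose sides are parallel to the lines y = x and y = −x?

59.5

In coordinates u = x + y, v = x − y the rectangle is axis-aligned; the map (x,y)→(u,v) scales areas by 2.
u-values: -5, -2, -3, -2, 2; range = 2 − (-5) = 7.
v-values: -7, -6, -7, 10, -4; range = 10 − (-7) = 17.
Area = (7 × 17) / 2 = 59.5.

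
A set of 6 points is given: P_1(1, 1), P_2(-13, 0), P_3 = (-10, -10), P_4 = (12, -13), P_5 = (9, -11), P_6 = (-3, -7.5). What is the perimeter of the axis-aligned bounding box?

Width = max x − min x = 12 − (-13) = 25.
Height = max y − min y = 1 − (-13) = 14.
Perimeter = 2(25 + 14) = 78.

78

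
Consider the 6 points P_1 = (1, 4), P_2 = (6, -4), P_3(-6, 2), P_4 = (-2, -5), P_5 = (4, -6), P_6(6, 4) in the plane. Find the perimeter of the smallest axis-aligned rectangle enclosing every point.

44

Width = max x − min x = 6 − (-6) = 12.
Height = max y − min y = 4 − (-6) = 10.
Perimeter = 2(12 + 10) = 44.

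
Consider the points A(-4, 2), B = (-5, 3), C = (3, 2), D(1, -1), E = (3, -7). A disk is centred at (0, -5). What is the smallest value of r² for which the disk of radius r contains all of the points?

The required radius is the distance from (0, -5) to the farthest point.
Squared distances: 65, 89, 58, 17, 13.
Maximum is 89, attained at B.

89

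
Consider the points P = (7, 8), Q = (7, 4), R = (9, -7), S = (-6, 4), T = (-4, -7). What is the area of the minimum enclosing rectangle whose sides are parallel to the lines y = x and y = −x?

338

In coordinates u = x + y, v = x − y the rectangle is axis-aligned; the map (x,y)→(u,v) scales areas by 2.
u-values: 15, 11, 2, -2, -11; range = 15 − (-11) = 26.
v-values: -1, 3, 16, -10, 3; range = 16 − (-10) = 26.
Area = (26 × 26) / 2 = 338.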